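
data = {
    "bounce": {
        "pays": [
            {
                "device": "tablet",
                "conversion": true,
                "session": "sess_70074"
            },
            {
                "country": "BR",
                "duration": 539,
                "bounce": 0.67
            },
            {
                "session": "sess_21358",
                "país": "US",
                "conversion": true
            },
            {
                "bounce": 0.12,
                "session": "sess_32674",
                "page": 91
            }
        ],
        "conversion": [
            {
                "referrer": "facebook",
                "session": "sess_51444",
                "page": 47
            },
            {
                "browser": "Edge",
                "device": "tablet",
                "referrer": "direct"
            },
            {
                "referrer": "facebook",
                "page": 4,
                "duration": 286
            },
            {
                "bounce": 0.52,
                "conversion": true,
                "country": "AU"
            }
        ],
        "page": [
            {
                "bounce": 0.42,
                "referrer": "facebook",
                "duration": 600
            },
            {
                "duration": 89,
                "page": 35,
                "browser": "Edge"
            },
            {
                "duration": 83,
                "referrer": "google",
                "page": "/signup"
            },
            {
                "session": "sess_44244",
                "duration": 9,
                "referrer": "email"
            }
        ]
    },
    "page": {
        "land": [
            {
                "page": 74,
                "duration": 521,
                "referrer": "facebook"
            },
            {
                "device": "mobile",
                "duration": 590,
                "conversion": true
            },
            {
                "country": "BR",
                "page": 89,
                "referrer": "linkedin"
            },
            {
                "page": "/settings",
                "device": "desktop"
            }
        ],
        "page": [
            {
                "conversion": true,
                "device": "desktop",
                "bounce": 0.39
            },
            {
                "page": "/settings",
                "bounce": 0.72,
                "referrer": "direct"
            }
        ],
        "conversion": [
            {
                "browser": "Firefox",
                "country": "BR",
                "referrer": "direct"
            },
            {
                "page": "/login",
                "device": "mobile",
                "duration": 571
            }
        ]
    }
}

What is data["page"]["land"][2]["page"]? 89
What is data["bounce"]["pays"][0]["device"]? "tablet"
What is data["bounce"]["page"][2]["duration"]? 83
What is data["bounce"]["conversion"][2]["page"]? 4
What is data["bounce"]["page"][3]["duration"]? 9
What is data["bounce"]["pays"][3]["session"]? "sess_32674"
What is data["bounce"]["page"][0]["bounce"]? 0.42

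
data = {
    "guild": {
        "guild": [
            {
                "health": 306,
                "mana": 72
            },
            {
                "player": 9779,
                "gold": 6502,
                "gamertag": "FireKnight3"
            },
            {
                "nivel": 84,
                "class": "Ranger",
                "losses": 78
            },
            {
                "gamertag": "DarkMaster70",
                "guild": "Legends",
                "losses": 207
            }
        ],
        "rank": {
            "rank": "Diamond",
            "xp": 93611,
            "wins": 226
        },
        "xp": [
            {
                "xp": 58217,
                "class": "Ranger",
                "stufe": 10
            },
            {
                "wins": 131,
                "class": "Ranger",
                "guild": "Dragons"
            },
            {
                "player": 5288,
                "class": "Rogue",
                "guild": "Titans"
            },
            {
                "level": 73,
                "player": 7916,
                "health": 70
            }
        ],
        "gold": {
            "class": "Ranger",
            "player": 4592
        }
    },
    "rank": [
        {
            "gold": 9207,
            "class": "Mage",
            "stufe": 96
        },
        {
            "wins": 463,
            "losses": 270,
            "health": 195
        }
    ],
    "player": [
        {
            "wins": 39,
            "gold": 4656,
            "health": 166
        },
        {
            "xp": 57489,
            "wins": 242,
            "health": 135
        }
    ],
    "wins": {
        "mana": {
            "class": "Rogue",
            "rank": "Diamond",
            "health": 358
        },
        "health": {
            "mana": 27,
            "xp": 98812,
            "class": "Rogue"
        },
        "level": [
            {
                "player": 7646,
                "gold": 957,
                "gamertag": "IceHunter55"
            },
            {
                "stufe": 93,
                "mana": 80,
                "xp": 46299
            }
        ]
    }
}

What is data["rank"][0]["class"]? "Mage"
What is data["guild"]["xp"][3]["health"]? 70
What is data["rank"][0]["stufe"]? 96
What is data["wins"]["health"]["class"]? "Rogue"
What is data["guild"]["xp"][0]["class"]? "Ranger"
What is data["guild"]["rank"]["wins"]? 226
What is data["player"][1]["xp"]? 57489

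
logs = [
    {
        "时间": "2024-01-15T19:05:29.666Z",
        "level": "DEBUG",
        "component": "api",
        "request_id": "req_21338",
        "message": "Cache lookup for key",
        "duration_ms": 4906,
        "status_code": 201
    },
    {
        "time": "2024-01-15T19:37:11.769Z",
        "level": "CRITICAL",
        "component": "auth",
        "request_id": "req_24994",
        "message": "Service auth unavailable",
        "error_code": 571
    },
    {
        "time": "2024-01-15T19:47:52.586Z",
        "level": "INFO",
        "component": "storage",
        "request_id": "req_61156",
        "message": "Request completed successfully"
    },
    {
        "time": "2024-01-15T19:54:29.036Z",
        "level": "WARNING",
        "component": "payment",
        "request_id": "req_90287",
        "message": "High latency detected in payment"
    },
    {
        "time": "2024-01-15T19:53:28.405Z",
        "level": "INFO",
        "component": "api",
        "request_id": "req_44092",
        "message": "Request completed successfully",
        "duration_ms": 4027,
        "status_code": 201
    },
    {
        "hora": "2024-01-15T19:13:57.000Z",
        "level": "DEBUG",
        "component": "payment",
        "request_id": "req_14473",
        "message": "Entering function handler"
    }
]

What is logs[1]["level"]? "CRITICAL"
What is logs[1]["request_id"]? "req_24994"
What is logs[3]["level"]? "WARNING"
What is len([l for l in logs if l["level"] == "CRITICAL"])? 1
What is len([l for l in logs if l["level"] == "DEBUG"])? 2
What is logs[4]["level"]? "INFO"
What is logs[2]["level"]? "INFO"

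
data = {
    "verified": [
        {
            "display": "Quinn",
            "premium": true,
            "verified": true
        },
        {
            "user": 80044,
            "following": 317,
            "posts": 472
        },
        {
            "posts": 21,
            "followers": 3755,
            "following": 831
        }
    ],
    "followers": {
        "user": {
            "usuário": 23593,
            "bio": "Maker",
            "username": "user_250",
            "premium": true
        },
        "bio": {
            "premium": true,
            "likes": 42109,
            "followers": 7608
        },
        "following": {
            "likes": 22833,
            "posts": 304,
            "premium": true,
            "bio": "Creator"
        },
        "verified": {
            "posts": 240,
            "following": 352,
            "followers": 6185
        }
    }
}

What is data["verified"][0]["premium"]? True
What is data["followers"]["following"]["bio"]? "Creator"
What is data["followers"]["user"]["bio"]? "Maker"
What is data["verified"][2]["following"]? 831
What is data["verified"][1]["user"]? 80044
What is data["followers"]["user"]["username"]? "user_250"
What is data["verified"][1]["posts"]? 472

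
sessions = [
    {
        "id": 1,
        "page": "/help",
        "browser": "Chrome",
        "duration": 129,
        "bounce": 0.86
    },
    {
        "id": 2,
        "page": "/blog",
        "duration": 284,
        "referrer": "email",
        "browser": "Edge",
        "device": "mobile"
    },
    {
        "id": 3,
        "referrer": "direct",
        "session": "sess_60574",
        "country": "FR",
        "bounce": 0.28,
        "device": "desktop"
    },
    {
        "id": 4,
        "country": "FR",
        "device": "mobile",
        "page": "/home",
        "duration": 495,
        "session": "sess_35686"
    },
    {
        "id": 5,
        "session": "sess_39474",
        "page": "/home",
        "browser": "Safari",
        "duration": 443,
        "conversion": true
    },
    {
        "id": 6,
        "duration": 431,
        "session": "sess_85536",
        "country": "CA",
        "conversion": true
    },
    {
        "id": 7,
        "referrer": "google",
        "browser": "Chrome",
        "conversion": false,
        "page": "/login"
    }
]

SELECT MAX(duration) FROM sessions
495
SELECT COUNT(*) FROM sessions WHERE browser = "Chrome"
2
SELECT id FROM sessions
[1, 2, 3, 4, 5, 6, 7]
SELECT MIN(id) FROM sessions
1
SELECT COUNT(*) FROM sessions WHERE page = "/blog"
1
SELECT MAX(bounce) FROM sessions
0.86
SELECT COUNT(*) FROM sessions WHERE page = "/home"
2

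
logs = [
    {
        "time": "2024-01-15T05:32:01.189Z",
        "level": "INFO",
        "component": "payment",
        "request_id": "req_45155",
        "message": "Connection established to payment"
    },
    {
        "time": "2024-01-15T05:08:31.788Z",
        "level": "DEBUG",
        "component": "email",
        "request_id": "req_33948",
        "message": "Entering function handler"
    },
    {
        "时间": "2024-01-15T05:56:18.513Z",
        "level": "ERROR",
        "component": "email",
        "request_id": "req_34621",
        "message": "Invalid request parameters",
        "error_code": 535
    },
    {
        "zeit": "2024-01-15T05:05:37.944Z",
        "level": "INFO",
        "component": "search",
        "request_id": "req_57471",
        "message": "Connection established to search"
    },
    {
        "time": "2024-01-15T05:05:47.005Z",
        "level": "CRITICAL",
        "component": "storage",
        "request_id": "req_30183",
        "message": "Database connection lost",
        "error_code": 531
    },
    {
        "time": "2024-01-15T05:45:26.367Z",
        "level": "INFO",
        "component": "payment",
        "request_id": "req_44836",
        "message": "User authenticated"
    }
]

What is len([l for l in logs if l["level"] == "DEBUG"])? 1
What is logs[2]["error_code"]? 535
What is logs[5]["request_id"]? "req_44836"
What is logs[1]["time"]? "2024-01-15T05:08:31.788Z"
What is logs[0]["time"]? "2024-01-15T05:32:01.189Z"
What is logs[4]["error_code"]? 531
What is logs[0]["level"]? "INFO"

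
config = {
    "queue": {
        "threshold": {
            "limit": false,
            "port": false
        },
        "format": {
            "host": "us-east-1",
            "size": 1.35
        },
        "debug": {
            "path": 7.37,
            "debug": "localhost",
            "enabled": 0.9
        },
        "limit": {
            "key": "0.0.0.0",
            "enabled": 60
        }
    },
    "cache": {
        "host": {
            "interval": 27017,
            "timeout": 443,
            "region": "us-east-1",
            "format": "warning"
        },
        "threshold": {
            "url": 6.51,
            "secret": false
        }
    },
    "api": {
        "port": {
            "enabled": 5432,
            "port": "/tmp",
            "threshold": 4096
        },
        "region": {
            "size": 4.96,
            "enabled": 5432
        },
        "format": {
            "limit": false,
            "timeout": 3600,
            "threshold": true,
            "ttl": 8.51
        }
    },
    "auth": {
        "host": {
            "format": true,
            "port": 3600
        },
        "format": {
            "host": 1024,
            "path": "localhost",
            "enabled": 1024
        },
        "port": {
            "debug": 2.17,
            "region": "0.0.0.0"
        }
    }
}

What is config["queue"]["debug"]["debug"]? "localhost"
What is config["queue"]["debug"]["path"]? 7.37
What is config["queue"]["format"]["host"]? "us-east-1"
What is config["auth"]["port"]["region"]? "0.0.0.0"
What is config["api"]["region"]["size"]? 4.96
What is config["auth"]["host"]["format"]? True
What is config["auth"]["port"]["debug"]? 2.17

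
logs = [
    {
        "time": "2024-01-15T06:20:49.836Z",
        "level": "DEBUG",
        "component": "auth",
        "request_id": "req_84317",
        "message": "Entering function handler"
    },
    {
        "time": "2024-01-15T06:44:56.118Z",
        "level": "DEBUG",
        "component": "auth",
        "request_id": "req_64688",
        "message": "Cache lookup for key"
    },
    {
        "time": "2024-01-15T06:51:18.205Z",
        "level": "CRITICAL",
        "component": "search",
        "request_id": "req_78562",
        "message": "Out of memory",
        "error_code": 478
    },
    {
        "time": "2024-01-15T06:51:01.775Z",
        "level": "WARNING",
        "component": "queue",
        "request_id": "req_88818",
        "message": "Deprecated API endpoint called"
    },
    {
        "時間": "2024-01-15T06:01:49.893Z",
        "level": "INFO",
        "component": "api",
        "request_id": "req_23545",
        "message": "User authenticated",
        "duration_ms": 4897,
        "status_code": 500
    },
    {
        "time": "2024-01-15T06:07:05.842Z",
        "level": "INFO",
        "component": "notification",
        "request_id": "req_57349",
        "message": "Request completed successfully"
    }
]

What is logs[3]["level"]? "WARNING"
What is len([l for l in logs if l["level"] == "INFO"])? 2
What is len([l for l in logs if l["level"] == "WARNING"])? 1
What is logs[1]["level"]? "DEBUG"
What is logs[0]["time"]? "2024-01-15T06:20:49.836Z"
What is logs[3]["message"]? "Deprecated API endpoint called"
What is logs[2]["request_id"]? "req_78562"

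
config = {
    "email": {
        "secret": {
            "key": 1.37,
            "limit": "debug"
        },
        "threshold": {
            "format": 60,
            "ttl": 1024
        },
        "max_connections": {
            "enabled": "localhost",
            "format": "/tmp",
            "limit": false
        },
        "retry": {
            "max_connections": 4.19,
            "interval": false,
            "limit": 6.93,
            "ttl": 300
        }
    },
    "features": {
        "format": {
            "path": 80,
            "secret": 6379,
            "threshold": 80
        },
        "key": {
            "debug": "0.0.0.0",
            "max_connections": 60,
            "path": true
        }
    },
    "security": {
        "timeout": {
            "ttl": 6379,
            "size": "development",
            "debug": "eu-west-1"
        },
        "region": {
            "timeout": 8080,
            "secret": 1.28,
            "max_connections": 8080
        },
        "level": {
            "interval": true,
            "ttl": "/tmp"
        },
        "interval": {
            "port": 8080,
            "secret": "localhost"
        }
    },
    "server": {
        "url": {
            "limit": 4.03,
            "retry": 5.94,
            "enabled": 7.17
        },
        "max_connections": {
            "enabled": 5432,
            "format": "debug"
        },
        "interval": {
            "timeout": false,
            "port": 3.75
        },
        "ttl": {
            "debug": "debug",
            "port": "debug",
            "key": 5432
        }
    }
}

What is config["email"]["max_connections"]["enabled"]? "localhost"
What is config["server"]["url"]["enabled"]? 7.17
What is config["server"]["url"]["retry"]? 5.94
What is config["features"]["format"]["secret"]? 6379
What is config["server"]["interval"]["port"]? 3.75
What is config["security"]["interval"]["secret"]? "localhost"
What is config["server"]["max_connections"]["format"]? "debug"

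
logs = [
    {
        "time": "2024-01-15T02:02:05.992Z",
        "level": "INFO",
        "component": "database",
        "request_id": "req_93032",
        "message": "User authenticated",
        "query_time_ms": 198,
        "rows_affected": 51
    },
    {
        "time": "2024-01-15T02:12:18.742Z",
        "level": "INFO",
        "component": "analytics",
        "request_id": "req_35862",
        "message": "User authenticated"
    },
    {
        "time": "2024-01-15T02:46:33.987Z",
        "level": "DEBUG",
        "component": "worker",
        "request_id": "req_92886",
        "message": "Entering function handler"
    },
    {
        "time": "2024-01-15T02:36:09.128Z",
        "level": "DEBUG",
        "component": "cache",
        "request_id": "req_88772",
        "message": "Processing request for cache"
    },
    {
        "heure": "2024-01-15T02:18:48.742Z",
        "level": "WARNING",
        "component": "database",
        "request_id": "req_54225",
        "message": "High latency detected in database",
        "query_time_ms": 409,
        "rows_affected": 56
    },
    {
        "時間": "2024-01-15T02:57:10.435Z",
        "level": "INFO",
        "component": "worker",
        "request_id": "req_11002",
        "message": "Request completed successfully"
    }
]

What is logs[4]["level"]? "WARNING"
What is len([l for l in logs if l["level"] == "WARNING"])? 1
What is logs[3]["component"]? "cache"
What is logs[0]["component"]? "database"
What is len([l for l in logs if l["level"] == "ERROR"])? 0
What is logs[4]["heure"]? "2024-01-15T02:18:48.742Z"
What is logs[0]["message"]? "User authenticated"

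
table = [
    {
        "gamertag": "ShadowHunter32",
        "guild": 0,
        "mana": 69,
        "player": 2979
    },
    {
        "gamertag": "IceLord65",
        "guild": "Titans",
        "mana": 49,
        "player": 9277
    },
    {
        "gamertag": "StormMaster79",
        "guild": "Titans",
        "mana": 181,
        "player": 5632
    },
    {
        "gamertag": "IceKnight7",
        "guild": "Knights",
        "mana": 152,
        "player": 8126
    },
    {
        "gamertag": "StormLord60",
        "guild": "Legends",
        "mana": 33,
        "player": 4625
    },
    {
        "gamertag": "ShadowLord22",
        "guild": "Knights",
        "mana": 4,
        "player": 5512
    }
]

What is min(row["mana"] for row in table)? 4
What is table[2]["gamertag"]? "StormMaster79"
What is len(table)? 6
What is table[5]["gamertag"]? "ShadowLord22"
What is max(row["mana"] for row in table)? 181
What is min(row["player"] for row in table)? 2979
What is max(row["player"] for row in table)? 9277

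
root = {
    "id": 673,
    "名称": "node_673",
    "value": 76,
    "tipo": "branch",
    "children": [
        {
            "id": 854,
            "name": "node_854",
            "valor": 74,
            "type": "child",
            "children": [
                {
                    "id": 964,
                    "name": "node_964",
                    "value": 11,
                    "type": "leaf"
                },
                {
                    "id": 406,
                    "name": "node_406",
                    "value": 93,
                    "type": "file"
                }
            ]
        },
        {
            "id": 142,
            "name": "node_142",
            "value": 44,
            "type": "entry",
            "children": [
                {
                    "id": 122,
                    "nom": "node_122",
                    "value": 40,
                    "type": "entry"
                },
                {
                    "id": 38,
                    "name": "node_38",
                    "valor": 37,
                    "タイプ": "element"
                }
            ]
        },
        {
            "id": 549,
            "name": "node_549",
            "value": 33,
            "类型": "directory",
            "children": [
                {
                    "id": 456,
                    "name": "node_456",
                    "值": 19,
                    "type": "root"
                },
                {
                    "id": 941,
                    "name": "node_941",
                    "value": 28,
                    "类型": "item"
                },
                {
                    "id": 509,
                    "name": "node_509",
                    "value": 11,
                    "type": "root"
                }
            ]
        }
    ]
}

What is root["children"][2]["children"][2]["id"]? 509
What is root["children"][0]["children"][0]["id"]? 964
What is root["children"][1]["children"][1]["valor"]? 37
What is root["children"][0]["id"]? 854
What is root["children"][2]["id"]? 549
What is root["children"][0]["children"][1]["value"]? 93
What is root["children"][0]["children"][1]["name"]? "node_406"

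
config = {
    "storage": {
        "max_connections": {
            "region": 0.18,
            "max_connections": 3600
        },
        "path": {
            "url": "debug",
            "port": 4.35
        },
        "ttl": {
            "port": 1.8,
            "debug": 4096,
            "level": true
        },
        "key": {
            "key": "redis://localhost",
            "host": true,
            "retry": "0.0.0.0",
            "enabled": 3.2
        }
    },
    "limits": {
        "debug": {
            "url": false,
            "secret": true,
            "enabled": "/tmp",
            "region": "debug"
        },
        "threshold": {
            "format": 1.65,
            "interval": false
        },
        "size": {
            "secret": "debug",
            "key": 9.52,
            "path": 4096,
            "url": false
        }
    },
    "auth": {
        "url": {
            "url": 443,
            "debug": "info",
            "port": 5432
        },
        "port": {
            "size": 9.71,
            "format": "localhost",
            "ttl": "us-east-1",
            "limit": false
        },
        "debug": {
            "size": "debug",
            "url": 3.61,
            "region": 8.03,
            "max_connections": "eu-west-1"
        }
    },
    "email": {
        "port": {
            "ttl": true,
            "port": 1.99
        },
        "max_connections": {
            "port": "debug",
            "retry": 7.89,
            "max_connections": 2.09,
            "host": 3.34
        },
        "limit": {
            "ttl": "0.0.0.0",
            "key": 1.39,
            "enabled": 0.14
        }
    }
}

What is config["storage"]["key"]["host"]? True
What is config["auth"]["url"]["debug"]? "info"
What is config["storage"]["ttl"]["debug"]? 4096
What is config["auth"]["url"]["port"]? 5432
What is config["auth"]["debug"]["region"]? 8.03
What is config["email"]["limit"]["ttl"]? "0.0.0.0"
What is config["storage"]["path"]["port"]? 4.35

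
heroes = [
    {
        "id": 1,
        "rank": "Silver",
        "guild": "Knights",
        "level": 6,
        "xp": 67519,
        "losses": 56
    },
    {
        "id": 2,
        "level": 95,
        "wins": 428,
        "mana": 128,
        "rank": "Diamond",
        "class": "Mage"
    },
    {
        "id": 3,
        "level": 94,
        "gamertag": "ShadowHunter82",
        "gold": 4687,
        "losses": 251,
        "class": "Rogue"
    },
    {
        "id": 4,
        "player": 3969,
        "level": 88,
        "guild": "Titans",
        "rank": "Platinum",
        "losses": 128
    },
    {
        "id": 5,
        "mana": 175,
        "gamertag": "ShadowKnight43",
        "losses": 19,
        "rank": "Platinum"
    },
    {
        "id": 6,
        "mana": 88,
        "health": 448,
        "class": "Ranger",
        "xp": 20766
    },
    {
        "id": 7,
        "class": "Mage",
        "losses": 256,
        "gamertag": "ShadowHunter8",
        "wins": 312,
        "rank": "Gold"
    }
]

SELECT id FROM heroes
[1, 2, 3, 4, 5, 6, 7]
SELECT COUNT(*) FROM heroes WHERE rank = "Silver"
1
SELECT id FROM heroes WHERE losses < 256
[1, 3, 4, 5]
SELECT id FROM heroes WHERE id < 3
[1, 2]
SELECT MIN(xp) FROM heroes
20766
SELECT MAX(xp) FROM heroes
67519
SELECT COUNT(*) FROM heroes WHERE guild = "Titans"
1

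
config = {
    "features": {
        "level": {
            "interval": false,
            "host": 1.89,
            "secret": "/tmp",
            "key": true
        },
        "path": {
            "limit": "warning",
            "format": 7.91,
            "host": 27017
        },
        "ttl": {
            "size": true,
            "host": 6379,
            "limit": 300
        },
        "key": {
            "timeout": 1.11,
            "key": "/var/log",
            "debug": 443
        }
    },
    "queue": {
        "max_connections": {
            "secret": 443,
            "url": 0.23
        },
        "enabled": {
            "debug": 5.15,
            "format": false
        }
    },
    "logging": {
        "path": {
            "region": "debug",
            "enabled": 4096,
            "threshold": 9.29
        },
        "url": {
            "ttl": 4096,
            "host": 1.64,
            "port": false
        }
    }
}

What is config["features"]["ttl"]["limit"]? 300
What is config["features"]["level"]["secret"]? "/tmp"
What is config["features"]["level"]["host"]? 1.89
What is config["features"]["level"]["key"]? True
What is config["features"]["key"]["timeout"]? 1.11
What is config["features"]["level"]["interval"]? False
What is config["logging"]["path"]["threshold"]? 9.29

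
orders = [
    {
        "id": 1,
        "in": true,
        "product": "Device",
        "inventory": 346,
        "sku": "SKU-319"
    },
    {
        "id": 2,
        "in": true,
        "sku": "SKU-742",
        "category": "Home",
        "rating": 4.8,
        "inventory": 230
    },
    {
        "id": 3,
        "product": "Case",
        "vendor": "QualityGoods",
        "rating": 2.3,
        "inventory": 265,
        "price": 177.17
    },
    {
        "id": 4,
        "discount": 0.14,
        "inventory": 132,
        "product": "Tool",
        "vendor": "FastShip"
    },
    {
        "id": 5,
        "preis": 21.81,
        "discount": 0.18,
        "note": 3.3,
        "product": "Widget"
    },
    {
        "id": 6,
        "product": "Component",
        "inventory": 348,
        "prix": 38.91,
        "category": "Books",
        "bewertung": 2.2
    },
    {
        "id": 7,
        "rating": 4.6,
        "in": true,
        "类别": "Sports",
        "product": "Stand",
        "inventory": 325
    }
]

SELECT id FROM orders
[1, 2, 3, 4, 5, 6, 7]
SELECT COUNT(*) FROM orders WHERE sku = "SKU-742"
1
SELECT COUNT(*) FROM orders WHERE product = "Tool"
1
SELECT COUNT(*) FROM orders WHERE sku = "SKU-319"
1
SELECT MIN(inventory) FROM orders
132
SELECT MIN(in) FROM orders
True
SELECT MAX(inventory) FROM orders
348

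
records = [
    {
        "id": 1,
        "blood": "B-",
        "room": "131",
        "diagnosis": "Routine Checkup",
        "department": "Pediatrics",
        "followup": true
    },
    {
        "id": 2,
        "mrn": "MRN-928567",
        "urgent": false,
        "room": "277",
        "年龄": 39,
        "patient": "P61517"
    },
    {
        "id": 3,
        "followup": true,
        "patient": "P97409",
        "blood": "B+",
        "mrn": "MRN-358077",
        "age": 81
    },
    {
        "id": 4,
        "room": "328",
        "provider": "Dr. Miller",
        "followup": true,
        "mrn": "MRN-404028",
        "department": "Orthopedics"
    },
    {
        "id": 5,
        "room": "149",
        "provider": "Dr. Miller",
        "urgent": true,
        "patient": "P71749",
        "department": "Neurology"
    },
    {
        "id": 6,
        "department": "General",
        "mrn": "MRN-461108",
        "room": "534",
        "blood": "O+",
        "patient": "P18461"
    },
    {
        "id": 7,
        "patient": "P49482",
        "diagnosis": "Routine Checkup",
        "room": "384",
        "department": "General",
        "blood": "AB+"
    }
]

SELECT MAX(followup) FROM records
True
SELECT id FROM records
[1, 2, 3, 4, 5, 6, 7]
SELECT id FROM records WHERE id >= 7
[7]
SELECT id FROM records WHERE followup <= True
[1, 3, 4]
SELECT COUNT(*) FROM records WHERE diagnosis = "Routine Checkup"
2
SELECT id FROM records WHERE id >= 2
[2, 3, 4, 5, 6, 7]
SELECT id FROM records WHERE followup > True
[]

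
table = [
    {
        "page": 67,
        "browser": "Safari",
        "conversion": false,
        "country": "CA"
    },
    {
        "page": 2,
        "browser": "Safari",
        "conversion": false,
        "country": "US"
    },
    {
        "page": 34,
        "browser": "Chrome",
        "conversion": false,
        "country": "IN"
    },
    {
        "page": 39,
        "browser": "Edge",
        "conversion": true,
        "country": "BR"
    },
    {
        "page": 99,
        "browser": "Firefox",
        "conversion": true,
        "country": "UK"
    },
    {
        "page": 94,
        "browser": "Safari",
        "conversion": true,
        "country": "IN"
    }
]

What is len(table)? 6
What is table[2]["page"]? 34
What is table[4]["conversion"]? True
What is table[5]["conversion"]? True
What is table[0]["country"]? "CA"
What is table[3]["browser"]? "Edge"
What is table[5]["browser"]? "Safari"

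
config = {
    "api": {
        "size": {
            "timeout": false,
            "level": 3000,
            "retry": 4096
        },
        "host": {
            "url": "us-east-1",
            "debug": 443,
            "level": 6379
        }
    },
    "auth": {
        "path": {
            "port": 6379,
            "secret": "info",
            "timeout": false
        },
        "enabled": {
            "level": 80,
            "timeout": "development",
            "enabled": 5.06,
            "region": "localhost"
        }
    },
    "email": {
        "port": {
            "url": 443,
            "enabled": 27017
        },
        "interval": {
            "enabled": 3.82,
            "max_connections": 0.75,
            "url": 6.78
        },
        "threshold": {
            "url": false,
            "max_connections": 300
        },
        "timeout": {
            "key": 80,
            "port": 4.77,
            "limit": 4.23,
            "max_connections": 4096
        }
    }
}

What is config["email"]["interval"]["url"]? 6.78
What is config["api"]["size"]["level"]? 3000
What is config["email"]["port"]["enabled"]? 27017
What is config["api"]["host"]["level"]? 6379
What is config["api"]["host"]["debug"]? 443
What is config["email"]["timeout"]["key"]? 80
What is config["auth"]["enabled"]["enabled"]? 5.06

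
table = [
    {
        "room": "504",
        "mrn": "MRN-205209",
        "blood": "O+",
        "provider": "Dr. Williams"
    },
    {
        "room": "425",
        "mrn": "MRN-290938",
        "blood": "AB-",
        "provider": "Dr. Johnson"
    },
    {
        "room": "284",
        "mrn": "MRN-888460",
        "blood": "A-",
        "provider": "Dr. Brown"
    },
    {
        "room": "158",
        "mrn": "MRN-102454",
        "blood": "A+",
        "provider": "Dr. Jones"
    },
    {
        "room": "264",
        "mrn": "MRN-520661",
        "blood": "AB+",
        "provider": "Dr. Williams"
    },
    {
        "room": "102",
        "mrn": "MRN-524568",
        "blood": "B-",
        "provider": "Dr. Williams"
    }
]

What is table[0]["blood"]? "O+"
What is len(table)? 6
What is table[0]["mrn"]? "MRN-205209"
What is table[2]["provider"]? "Dr. Brown"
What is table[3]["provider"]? "Dr. Jones"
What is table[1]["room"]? "425"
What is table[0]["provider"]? "Dr. Williams"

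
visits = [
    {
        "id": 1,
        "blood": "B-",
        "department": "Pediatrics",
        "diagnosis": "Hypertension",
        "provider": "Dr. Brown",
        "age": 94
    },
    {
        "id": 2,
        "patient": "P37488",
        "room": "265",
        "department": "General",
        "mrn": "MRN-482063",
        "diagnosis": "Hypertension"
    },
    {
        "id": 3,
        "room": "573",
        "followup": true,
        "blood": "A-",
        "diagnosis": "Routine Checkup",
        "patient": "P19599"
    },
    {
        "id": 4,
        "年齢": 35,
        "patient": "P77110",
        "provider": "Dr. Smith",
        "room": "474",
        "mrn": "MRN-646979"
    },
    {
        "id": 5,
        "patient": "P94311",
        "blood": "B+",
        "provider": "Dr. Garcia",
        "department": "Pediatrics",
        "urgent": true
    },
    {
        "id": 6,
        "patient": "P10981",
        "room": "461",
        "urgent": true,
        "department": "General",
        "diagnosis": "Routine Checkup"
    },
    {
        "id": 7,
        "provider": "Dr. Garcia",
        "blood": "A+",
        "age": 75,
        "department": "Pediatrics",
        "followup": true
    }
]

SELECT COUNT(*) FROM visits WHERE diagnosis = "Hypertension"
2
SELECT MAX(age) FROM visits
94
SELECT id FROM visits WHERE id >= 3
[3, 4, 5, 6, 7]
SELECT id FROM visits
[1, 2, 3, 4, 5, 6, 7]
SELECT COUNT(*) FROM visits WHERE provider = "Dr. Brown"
1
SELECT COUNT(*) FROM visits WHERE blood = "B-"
1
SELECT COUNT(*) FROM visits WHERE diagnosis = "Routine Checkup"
2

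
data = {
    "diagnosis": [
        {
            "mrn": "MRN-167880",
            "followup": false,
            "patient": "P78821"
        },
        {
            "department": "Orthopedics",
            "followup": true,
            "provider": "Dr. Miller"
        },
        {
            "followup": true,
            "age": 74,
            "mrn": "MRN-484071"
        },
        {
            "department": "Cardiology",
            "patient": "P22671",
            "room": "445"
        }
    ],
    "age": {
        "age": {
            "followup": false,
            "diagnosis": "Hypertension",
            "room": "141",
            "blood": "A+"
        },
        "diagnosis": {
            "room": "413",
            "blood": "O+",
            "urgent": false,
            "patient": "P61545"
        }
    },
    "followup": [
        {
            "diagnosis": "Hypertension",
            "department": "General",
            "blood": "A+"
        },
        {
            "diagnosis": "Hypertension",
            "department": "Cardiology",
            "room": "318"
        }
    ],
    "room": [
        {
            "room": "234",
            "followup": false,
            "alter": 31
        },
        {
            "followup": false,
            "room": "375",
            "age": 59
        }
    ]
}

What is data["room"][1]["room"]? "375"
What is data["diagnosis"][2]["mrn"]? "MRN-484071"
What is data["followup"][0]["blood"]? "A+"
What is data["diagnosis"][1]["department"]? "Orthopedics"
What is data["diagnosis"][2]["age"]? 74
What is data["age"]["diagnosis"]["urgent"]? False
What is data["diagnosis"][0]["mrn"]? "MRN-167880"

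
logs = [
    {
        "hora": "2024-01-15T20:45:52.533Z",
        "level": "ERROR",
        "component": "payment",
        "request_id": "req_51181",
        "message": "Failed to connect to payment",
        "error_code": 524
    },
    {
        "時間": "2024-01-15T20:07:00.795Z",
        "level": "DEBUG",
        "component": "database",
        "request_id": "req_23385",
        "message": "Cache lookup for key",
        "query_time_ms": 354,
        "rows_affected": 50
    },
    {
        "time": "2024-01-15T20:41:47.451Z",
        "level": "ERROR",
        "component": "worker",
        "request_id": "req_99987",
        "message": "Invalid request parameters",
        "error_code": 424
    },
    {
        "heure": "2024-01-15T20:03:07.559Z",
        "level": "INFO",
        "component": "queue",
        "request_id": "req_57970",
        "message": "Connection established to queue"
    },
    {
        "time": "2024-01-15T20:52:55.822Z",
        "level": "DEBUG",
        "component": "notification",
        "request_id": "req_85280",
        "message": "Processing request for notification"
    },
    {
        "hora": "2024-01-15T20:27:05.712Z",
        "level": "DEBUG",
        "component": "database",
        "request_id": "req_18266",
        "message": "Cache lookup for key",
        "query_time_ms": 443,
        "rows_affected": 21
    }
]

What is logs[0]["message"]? "Failed to connect to payment"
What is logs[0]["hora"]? "2024-01-15T20:45:52.533Z"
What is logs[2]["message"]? "Invalid request parameters"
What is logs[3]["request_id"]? "req_57970"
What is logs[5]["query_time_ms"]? 443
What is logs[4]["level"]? "DEBUG"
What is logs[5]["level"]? "DEBUG"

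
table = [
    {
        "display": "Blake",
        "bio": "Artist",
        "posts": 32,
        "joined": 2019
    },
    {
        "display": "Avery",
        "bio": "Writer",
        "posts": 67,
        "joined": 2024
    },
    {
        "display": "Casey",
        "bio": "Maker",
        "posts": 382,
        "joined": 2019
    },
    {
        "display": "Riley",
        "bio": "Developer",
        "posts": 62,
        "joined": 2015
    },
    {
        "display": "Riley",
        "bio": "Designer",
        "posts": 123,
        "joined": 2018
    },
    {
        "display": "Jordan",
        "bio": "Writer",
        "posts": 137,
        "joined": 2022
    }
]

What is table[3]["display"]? "Riley"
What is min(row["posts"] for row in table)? 32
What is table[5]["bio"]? "Writer"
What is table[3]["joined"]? 2015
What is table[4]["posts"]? 123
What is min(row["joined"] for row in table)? 2015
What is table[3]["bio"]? "Developer"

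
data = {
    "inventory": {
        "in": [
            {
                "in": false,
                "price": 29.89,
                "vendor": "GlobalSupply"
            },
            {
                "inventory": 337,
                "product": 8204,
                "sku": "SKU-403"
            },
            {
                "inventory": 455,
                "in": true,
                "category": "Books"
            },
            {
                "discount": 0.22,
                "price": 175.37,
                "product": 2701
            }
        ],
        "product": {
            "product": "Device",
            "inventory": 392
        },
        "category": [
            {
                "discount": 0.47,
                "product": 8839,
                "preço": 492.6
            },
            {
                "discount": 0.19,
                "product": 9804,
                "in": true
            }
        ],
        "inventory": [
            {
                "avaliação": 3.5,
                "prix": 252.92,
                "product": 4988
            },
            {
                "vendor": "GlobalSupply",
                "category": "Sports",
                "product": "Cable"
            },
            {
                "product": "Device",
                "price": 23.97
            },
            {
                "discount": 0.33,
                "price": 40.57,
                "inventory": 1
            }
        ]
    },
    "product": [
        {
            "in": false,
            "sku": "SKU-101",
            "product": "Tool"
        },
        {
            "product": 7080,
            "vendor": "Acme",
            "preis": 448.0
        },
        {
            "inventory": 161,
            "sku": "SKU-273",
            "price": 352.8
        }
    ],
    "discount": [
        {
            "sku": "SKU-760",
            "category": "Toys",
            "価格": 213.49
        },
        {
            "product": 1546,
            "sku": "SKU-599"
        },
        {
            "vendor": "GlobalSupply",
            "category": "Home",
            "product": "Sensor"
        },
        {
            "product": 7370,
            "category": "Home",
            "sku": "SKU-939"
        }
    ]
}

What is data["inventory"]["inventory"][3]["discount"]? 0.33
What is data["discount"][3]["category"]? "Home"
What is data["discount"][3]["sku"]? "SKU-939"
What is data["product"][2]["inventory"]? 161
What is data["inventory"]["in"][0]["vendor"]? "GlobalSupply"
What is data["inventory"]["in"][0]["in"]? False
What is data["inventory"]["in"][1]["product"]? 8204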